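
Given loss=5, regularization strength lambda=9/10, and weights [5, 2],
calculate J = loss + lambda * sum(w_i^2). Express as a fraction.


L2 sq norm = sum(w^2) = 29. J = 5 + 9/10 * 29 = 311/10.

311/10


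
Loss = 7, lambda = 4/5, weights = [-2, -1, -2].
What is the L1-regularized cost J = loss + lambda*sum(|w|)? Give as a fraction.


L1 norm = sum(|w|) = 5. J = 7 + 4/5 * 5 = 11.

11


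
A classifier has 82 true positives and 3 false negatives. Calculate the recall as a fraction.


Recall = TP / (TP + FN) = 82 / 85 = 82/85.

82/85


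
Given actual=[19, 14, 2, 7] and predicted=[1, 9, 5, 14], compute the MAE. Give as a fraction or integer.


MAE = (1/4) * (|19-1|=18 + |14-9|=5 + |2-5|=3 + |7-14|=7). Sum = 33. MAE = 33/4.

33/4


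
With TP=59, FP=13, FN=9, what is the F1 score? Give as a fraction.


Precision = 59/72 = 59/72. Recall = 59/68 = 59/68. F1 = 2*P*R/(P+R) = 59/70.

59/70


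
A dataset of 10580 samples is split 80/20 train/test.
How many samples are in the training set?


Test set = 10580 * 20% = 2116. Training set = 10580 - 2116 = 8464.

8464


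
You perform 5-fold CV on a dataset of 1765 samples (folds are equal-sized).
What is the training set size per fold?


Each validation fold has 1765/5 = 353 samples. Training set = 1765 - 353 = 1412.

1412


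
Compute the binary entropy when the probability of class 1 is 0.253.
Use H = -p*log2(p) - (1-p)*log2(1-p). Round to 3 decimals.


H = -0.253*log2(0.253) - 0.747*log2(0.747) = 0.816.

0.816


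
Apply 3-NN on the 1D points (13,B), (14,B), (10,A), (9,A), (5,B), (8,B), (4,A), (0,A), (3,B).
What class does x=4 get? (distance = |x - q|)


Distances: |13-4|=9, |14-4|=10, |10-4|=6, |9-4|=5, |5-4|=1, |8-4|=4, |4-4|=0, |0-4|=4, |3-4|=1. 3 nearest: (4,A), (5,B), (3,B). Counts: {'A': 1, 'B': 2}. Majority class: B.

B


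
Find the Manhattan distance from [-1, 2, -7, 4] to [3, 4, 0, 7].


d = sum of absolute differences: |-1-3|=4 + |2-4|=2 + |-7-0|=7 + |4-7|=3 = 16.

16


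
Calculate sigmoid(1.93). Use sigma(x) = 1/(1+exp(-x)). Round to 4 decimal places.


sigma(1.93) = 1/(1+e^(-1.93)) = 1/(1+0.145148) = 1/1.145148 = 0.8732.

0.8732


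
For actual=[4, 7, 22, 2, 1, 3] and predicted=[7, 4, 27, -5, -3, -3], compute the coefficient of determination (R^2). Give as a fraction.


Mean(y) = 13/2. SS_res = 144. SS_tot = 619/2. R^2 = 1 - 144/(619/2) = 331/619.

331/619


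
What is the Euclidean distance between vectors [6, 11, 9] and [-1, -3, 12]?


d = sqrt(sum of squared differences). (6--1)^2=49, (11--3)^2=196, (9-12)^2=9. Sum = 254.

sqrt(254)


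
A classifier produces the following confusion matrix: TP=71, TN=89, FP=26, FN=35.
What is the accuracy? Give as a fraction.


Accuracy = (TP + TN) / (TP + TN + FP + FN) = (71 + 89) / 221 = 160/221.

160/221


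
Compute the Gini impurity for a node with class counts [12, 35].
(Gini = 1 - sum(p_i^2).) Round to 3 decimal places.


Total = 47. Proportions: 12/47, 35/47. sum(p_i^2) = 0.6197. Gini = 1 - 0.6197 = 0.3803, which rounds to 0.380.

0.380


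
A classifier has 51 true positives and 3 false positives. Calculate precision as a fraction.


Precision = TP / (TP + FP) = 51 / 54 = 17/18.

17/18


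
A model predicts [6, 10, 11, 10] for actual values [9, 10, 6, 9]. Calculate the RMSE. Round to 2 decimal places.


MSE = 8.7500. RMSE = sqrt(8.7500) = 2.96.

2.96


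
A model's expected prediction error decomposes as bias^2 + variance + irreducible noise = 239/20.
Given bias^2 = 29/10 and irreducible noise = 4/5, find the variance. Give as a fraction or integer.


Total error = bias^2 + variance + irreducible noise. So variance = 239/20 - 29/10 - 4/5 = 33/4.

33/4


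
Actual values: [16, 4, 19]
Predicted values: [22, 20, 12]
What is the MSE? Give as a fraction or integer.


MSE = (1/3) * ((16-22)^2=36 + (4-20)^2=256 + (19-12)^2=49). Sum = 341. MSE = 341/3.

341/3


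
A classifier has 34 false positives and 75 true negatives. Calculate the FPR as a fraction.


FPR = FP / (FP + TN) = 34 / 109 = 34/109.

34/109


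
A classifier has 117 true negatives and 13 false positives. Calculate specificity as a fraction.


Specificity = TN / (TN + FP) = 117 / 130 = 9/10.

9/10


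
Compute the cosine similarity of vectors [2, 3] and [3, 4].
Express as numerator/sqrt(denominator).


dot = 18. |a|^2 = 13, |b|^2 = 25. cos = 18/sqrt(325).

18/sqrt(325)


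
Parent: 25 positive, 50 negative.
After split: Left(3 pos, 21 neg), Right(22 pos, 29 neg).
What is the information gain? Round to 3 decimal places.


H(parent) = 0.9183. H(left) = 0.5436, H(right) = 0.9864. Weighted = (24/75)*0.5436 + (51/75)*0.9864 = 0.8447. IG = 0.9183 - 0.8447 = 0.0736, which rounds to 0.074.

0.074


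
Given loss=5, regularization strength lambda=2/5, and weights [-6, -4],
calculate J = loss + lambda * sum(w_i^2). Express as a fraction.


L2 sq norm = sum(w^2) = 52. J = 5 + 2/5 * 52 = 129/5.

129/5


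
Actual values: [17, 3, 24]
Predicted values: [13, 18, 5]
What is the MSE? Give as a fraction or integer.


MSE = (1/3) * ((17-13)^2=16 + (3-18)^2=225 + (24-5)^2=361). Sum = 602. MSE = 602/3.

602/3


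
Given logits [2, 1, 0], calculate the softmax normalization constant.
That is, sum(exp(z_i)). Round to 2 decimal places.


Denom = e^2=7.3891 + e^1=2.7183 + e^0=1.0000. Sum = 11.1074, which rounds to 11.11.

11.11


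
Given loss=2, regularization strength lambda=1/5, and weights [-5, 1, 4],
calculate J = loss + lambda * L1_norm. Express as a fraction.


L1 norm = sum(|w|) = 10. J = 2 + 1/5 * 10 = 4.

4


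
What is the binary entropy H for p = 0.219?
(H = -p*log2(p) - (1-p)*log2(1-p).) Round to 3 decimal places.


H = -0.219*log2(0.219) - 0.781*log2(0.781) = 0.758.

0.758


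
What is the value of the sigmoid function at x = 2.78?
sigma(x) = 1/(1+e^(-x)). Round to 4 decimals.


sigma(2.78) = 1/(1+e^(-2.78)) = 1/(1+0.062039) = 1/1.062039 = 0.9416.

0.9416


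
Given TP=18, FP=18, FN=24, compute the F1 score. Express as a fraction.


Precision = 18/36 = 1/2. Recall = 18/42 = 3/7. F1 = 2*P*R/(P+R) = 6/13.

6/13


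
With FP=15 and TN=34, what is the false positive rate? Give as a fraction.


FPR = FP / (FP + TN) = 15 / 49 = 15/49.

15/49


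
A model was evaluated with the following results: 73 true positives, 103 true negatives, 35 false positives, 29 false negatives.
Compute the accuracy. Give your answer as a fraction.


Accuracy = (TP + TN) / (TP + TN + FP + FN) = (73 + 103) / 240 = 11/15.

11/15


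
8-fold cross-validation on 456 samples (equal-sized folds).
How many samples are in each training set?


Each validation fold has 456/8 = 57 samples. Training set = 456 - 57 = 399.

399


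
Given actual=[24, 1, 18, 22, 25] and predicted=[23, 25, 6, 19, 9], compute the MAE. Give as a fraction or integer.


MAE = (1/5) * (|24-23|=1 + |1-25|=24 + |18-6|=12 + |22-19|=3 + |25-9|=16). Sum = 56. MAE = 56/5.

56/5


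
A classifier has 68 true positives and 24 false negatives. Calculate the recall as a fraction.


Recall = TP / (TP + FN) = 68 / 92 = 17/23.

17/23


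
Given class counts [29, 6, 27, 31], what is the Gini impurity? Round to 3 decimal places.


Total = 93. Proportions: 29/93, 6/93, 27/93, 31/93. sum(p_i^2) = 0.2968. Gini = 1 - 0.2968 = 0.7032, which rounds to 0.703.

0.703


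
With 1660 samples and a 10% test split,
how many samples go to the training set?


Test set = 1660 * 10% = 166. Training set = 1660 - 166 = 1494.

1494


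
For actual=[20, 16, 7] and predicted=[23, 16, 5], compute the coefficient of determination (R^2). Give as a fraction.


Mean(y) = 43/3. SS_res = 13. SS_tot = 266/3. R^2 = 1 - 13/(266/3) = 227/266.

227/266


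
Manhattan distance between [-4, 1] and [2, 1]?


d = sum of absolute differences: |-4-2|=6 + |1-1|=0 = 6.

6


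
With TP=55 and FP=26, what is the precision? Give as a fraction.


Precision = TP / (TP + FP) = 55 / 81 = 55/81.

55/81


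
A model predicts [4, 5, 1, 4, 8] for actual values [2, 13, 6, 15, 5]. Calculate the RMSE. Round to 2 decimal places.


MSE = 44.6000. RMSE = sqrt(44.6000) = 6.68.

6.68


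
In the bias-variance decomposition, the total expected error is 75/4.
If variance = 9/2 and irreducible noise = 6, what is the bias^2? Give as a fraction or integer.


Total error = bias^2 + variance + irreducible noise. So bias^2 = 75/4 - 9/2 - 6 = 33/4.

33/4


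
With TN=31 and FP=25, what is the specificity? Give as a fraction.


Specificity = TN / (TN + FP) = 31 / 56 = 31/56.

31/56


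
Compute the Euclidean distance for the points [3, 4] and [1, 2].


d = sqrt(sum of squared differences). (3-1)^2=4, (4-2)^2=4. Sum = 8.

sqrt(8)


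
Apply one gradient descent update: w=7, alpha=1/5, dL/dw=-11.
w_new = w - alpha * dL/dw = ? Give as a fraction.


w_new = 7 - 1/5 * -11 = 7 - -11/5 = 46/5.

46/5


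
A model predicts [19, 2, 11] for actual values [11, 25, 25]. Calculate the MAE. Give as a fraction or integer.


MAE = (1/3) * (|11-19|=8 + |25-2|=23 + |25-11|=14). Sum = 45. MAE = 15.

15


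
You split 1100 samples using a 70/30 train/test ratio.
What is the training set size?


Test set = 1100 * 30% = 330. Training set = 1100 - 330 = 770.

770


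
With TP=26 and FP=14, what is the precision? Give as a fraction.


Precision = TP / (TP + FP) = 26 / 40 = 13/20.

13/20


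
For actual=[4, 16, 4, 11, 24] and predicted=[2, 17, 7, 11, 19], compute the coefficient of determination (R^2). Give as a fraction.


Mean(y) = 59/5. SS_res = 39. SS_tot = 1444/5. R^2 = 1 - 39/(1444/5) = 1249/1444.

1249/1444


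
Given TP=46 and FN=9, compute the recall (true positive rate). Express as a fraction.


Recall = TP / (TP + FN) = 46 / 55 = 46/55.

46/55


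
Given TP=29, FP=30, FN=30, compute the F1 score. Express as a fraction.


Precision = 29/59 = 29/59. Recall = 29/59 = 29/59. F1 = 2*P*R/(P+R) = 29/59.

29/59


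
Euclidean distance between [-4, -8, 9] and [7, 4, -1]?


d = sqrt(sum of squared differences). (-4-7)^2=121, (-8-4)^2=144, (9--1)^2=100. Sum = 365.

sqrt(365)


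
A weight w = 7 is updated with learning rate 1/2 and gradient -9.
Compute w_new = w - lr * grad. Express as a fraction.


w_new = 7 - 1/2 * -9 = 7 - -9/2 = 23/2.

23/2


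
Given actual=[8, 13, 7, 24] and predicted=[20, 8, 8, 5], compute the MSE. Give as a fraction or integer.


MSE = (1/4) * ((8-20)^2=144 + (13-8)^2=25 + (7-8)^2=1 + (24-5)^2=361). Sum = 531. MSE = 531/4.

531/4


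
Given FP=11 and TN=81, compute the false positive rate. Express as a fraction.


FPR = FP / (FP + TN) = 11 / 92 = 11/92.

11/92


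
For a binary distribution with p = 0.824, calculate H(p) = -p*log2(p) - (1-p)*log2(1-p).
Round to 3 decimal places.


H = -0.824*log2(0.824) - 0.176*log2(0.176) = 0.671.

0.671


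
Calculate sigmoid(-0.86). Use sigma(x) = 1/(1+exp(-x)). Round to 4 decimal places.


sigma(-0.86) = 1/(1+e^(0.86)) = 1/(1+2.363161) = 1/3.363161 = 0.2973.

0.2973


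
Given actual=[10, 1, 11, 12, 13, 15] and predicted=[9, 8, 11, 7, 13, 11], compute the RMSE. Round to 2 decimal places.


MSE = 15.1667. RMSE = sqrt(15.1667) = 3.89.

3.89


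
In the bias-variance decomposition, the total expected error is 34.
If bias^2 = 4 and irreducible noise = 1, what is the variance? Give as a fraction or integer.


Total error = bias^2 + variance + irreducible noise. So variance = 34 - 4 - 1 = 29.

29


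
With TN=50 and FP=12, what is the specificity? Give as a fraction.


Specificity = TN / (TN + FP) = 50 / 62 = 25/31.

25/31


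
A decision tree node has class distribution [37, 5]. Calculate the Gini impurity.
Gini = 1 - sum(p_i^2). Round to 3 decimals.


Total = 42. Proportions: 37/42, 5/42. sum(p_i^2) = 0.7902. Gini = 1 - 0.7902 = 0.2098, which rounds to 0.210.

0.210


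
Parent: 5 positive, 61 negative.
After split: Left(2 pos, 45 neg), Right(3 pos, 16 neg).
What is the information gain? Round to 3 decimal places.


H(parent) = 0.3871. H(left) = 0.2539, H(right) = 0.6292. Weighted = (47/66)*0.2539 + (19/66)*0.6292 = 0.3619. IG = 0.3871 - 0.3619 = 0.0252, which rounds to 0.025.

0.025


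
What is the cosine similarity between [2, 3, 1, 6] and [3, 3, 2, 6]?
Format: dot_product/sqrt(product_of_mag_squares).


dot = 53. |a|^2 = 50, |b|^2 = 58. cos = 53/sqrt(2900).

53/sqrt(2900)


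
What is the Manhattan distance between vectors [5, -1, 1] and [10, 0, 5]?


d = sum of absolute differences: |5-10|=5 + |-1-0|=1 + |1-5|=4 = 10.

10


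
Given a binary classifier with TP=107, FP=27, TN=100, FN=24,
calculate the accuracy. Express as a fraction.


Accuracy = (TP + TN) / (TP + TN + FP + FN) = (107 + 100) / 258 = 69/86.

69/86


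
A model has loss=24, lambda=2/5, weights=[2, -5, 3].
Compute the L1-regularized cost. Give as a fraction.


L1 norm = sum(|w|) = 10. J = 24 + 2/5 * 10 = 28.

28


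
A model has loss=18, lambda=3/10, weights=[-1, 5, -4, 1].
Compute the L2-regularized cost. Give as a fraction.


L2 sq norm = sum(w^2) = 43. J = 18 + 3/10 * 43 = 309/10.

309/10


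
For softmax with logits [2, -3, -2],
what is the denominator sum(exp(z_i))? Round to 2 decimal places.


Denom = e^2=7.3891 + e^-3=0.0498 + e^-2=0.1353. Sum = 7.5742, which rounds to 7.57.

7.57


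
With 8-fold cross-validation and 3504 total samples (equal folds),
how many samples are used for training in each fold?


Each validation fold has 3504/8 = 438 samples. Training set = 3504 - 438 = 3066.

3066


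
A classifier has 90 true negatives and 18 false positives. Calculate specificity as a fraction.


Specificity = TN / (TN + FP) = 90 / 108 = 5/6.

5/6


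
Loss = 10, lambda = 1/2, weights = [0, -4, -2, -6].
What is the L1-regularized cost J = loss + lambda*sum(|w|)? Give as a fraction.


L1 norm = sum(|w|) = 12. J = 10 + 1/2 * 12 = 16.

16


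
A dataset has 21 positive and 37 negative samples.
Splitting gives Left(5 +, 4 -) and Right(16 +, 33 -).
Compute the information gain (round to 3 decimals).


H(parent) = 0.9444. H(left) = 0.9911, H(right) = 0.9113. Weighted = (9/58)*0.9911 + (49/58)*0.9113 = 0.9237. IG = 0.9444 - 0.9237 = 0.0207, which rounds to 0.021.

0.021


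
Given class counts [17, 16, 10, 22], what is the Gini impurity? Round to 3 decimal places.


Total = 65. Proportions: 17/65, 16/65, 10/65, 22/65. sum(p_i^2) = 0.2672. Gini = 1 - 0.2672 = 0.7328, which rounds to 0.733.

0.733


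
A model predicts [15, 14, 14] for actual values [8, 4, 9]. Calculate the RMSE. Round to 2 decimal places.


MSE = 58.0000. RMSE = sqrt(58.0000) = 7.62.

7.62


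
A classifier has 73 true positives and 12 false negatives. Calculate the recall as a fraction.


Recall = TP / (TP + FN) = 73 / 85 = 73/85.

73/85


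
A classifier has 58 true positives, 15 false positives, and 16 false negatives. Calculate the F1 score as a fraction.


Precision = 58/73 = 58/73. Recall = 58/74 = 29/37. F1 = 2*P*R/(P+R) = 116/147.

116/147


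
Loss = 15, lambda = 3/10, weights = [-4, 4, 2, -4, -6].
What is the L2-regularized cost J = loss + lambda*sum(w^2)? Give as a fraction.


L2 sq norm = sum(w^2) = 88. J = 15 + 3/10 * 88 = 207/5.

207/5


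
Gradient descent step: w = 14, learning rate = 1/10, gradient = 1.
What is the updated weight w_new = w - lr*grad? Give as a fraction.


w_new = 14 - 1/10 * 1 = 14 - 1/10 = 139/10.

139/10


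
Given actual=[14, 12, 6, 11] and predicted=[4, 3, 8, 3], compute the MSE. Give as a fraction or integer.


MSE = (1/4) * ((14-4)^2=100 + (12-3)^2=81 + (6-8)^2=4 + (11-3)^2=64). Sum = 249. MSE = 249/4.

249/4


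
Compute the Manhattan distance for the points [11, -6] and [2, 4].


d = sum of absolute differences: |11-2|=9 + |-6-4|=10 = 19.

19


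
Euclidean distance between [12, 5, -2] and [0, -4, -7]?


d = sqrt(sum of squared differences). (12-0)^2=144, (5--4)^2=81, (-2--7)^2=25. Sum = 250.

sqrt(250)


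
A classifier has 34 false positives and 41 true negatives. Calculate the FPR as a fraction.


FPR = FP / (FP + TN) = 34 / 75 = 34/75.

34/75


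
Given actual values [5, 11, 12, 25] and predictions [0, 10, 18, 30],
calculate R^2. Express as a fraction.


Mean(y) = 53/4. SS_res = 87. SS_tot = 851/4. R^2 = 1 - 87/(851/4) = 503/851.

503/851


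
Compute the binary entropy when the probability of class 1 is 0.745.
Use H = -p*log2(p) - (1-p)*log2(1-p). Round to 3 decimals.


H = -0.745*log2(0.745) - 0.255*log2(0.255) = 0.819.

0.819


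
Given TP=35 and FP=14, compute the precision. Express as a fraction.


Precision = TP / (TP + FP) = 35 / 49 = 5/7.

5/7


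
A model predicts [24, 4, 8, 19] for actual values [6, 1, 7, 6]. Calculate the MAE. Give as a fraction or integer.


MAE = (1/4) * (|6-24|=18 + |1-4|=3 + |7-8|=1 + |6-19|=13). Sum = 35. MAE = 35/4.

35/4


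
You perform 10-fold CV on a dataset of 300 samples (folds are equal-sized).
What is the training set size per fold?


Each validation fold has 300/10 = 30 samples. Training set = 300 - 30 = 270.

270


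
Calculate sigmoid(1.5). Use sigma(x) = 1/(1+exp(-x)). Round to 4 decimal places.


sigma(1.5) = 1/(1+e^(-1.5)) = 1/(1+0.223130) = 1/1.223130 = 0.8176.

0.8176


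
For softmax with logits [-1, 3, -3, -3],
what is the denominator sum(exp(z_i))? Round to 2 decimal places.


Denom = e^-1=0.3679 + e^3=20.0855 + e^-3=0.0498 + e^-3=0.0498. Sum = 20.5530, which rounds to 20.55.

20.55


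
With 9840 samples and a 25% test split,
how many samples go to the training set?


Test set = 9840 * 25% = 2460. Training set = 9840 - 2460 = 7380.

7380


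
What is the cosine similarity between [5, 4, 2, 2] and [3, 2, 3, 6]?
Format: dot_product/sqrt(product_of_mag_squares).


dot = 41. |a|^2 = 49, |b|^2 = 58. cos = 41/sqrt(2842).

41/sqrt(2842)


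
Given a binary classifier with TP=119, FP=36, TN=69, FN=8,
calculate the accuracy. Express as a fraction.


Accuracy = (TP + TN) / (TP + TN + FP + FN) = (119 + 69) / 232 = 47/58.

47/58


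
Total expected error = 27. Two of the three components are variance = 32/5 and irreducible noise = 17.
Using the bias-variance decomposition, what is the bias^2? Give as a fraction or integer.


Total error = bias^2 + variance + irreducible noise. So bias^2 = 27 - 32/5 - 17 = 18/5.

18/5


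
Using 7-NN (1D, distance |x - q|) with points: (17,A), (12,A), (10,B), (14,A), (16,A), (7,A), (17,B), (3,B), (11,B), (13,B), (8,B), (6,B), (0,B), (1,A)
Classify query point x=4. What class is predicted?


Distances: |17-4|=13, |12-4|=8, |10-4|=6, |14-4|=10, |16-4|=12, |7-4|=3, |17-4|=13, |3-4|=1, |11-4|=7, |13-4|=9, |8-4|=4, |6-4|=2, |0-4|=4, |1-4|=3. 7 nearest: (3,B), (6,B), (7,A), (1,A), (8,B), (0,B), (10,B). Counts: {'B': 5, 'A': 2}. Majority class: B.

B


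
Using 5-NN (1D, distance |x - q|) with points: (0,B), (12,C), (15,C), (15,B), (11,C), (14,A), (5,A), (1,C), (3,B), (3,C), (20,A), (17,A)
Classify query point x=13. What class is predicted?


Distances: |0-13|=13, |12-13|=1, |15-13|=2, |15-13|=2, |11-13|=2, |14-13|=1, |5-13|=8, |1-13|=12, |3-13|=10, |3-13|=10, |20-13|=7, |17-13|=4. 5 nearest: (14,A), (12,C), (15,B), (15,C), (11,C). Counts: {'A': 1, 'C': 3, 'B': 1}. Majority class: C.

C


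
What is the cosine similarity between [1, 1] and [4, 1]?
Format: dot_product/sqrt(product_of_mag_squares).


dot = 5. |a|^2 = 2, |b|^2 = 17. cos = 5/sqrt(34).

5/sqrt(34)


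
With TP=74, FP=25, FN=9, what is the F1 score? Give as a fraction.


Precision = 74/99 = 74/99. Recall = 74/83 = 74/83. F1 = 2*P*R/(P+R) = 74/91.

74/91


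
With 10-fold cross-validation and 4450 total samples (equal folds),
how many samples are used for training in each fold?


Each validation fold has 4450/10 = 445 samples. Training set = 4450 - 445 = 4005.

4005


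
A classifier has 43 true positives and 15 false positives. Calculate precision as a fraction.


Precision = TP / (TP + FP) = 43 / 58 = 43/58.

43/58


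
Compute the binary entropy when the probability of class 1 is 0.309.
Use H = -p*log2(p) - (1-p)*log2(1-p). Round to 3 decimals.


H = -0.309*log2(0.309) - 0.691*log2(0.691) = 0.892.

0.892


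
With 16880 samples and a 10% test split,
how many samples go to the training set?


Test set = 16880 * 10% = 1688. Training set = 16880 - 1688 = 15192.

15192


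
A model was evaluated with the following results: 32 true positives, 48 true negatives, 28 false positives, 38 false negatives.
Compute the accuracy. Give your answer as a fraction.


Accuracy = (TP + TN) / (TP + TN + FP + FN) = (32 + 48) / 146 = 40/73.

40/73


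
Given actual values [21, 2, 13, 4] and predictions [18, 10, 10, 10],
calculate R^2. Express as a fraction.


Mean(y) = 10. SS_res = 118. SS_tot = 230. R^2 = 1 - 118/(230) = 56/115.

56/115


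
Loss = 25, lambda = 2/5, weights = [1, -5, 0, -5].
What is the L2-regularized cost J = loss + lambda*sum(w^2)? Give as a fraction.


L2 sq norm = sum(w^2) = 51. J = 25 + 2/5 * 51 = 227/5.

227/5


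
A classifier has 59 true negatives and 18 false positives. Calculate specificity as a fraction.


Specificity = TN / (TN + FP) = 59 / 77 = 59/77.

59/77


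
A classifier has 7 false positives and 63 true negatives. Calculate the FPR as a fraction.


FPR = FP / (FP + TN) = 7 / 70 = 1/10.

1/10


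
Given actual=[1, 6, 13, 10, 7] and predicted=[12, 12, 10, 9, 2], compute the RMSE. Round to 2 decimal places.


MSE = 38.4000. RMSE = sqrt(38.4000) = 6.20.

6.20


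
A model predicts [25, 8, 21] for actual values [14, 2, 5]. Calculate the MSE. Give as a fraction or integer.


MSE = (1/3) * ((14-25)^2=121 + (2-8)^2=36 + (5-21)^2=256). Sum = 413. MSE = 413/3.

413/3


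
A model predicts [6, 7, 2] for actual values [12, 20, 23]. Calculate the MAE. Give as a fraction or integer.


MAE = (1/3) * (|12-6|=6 + |20-7|=13 + |23-2|=21). Sum = 40. MAE = 40/3.

40/3


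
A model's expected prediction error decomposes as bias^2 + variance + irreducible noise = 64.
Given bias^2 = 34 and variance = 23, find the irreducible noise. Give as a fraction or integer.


Total error = bias^2 + variance + irreducible noise. So irreducible noise = 64 - 34 - 23 = 7.

7


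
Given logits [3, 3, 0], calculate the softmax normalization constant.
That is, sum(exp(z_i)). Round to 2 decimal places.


Denom = e^3=20.0855 + e^3=20.0855 + e^0=1.0000. Sum = 41.1710, which rounds to 41.17.

41.17


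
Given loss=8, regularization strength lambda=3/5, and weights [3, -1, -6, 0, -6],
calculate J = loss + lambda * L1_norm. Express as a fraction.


L1 norm = sum(|w|) = 16. J = 8 + 3/5 * 16 = 88/5.

88/5


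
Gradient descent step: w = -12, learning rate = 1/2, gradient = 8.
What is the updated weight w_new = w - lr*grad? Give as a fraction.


w_new = -12 - 1/2 * 8 = -12 - 4 = -16.

-16


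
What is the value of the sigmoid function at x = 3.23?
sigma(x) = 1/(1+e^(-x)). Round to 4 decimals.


sigma(3.23) = 1/(1+e^(-3.23)) = 1/(1+0.039557) = 1/1.039557 = 0.9619.

0.9619


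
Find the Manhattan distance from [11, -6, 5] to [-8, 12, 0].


d = sum of absolute differences: |11--8|=19 + |-6-12|=18 + |5-0|=5 = 42.

42


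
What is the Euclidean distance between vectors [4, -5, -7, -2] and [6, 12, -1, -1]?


d = sqrt(sum of squared differences). (4-6)^2=4, (-5-12)^2=289, (-7--1)^2=36, (-2--1)^2=1. Sum = 330.

sqrt(330)


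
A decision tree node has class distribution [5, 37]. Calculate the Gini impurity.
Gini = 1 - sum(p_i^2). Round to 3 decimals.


Total = 42. Proportions: 5/42, 37/42. sum(p_i^2) = 0.7902. Gini = 1 - 0.7902 = 0.2098, which rounds to 0.210.

0.210


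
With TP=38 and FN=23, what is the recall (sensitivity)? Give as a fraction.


Recall = TP / (TP + FN) = 38 / 61 = 38/61.

38/61


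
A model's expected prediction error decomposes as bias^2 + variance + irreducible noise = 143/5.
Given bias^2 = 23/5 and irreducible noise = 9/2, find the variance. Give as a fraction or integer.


Total error = bias^2 + variance + irreducible noise. So variance = 143/5 - 23/5 - 9/2 = 39/2.

39/2


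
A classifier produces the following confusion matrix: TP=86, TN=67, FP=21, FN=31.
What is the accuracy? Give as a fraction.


Accuracy = (TP + TN) / (TP + TN + FP + FN) = (86 + 67) / 205 = 153/205.

153/205


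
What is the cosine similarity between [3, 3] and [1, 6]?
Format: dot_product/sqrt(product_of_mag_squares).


dot = 21. |a|^2 = 18, |b|^2 = 37. cos = 21/sqrt(666).

21/sqrt(666)


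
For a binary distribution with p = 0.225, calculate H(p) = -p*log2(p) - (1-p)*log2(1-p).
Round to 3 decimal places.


H = -0.225*log2(0.225) - 0.775*log2(0.775) = 0.769.

0.769


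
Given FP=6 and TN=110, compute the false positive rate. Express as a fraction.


FPR = FP / (FP + TN) = 6 / 116 = 3/58.

3/58


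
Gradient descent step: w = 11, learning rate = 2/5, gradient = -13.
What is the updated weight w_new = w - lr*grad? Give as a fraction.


w_new = 11 - 2/5 * -13 = 11 - -26/5 = 81/5.

81/5


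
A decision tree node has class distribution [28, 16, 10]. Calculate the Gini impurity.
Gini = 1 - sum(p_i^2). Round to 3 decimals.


Total = 54. Proportions: 28/54, 16/54, 10/54. sum(p_i^2) = 0.3909. Gini = 1 - 0.3909 = 0.6091, which rounds to 0.609.

0.609


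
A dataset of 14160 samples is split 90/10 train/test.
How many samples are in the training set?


Test set = 14160 * 10% = 1416. Training set = 14160 - 1416 = 12744.

12744


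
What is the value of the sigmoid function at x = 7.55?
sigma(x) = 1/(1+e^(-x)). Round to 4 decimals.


sigma(7.55) = 1/(1+e^(-7.55)) = 1/(1+0.000526) = 1/1.000526 = 0.9995.

0.9995


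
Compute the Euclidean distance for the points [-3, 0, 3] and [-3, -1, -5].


d = sqrt(sum of squared differences). (-3--3)^2=0, (0--1)^2=1, (3--5)^2=64. Sum = 65.

sqrt(65)


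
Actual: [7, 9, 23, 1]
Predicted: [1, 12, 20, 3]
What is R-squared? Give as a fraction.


Mean(y) = 10. SS_res = 58. SS_tot = 260. R^2 = 1 - 58/(260) = 101/130.

101/130


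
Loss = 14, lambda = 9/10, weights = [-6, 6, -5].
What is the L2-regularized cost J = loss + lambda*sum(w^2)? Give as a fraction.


L2 sq norm = sum(w^2) = 97. J = 14 + 9/10 * 97 = 1013/10.

1013/10


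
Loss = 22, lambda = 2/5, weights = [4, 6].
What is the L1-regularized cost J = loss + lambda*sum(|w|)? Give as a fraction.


L1 norm = sum(|w|) = 10. J = 22 + 2/5 * 10 = 26.

26


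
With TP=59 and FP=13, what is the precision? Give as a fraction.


Precision = TP / (TP + FP) = 59 / 72 = 59/72.

59/72


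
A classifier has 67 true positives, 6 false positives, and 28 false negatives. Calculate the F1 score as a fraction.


Precision = 67/73 = 67/73. Recall = 67/95 = 67/95. F1 = 2*P*R/(P+R) = 67/84.

67/84


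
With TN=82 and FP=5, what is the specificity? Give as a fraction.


Specificity = TN / (TN + FP) = 82 / 87 = 82/87.

82/87


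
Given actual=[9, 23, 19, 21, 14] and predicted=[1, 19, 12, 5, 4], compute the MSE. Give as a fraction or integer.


MSE = (1/5) * ((9-1)^2=64 + (23-19)^2=16 + (19-12)^2=49 + (21-5)^2=256 + (14-4)^2=100). Sum = 485. MSE = 97.

97


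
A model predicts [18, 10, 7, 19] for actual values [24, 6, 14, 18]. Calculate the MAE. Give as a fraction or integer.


MAE = (1/4) * (|24-18|=6 + |6-10|=4 + |14-7|=7 + |18-19|=1). Sum = 18. MAE = 9/2.

9/2


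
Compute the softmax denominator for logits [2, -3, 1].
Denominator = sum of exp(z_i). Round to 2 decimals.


Denom = e^2=7.3891 + e^-3=0.0498 + e^1=2.7183. Sum = 10.1572, which rounds to 10.16.

10.16


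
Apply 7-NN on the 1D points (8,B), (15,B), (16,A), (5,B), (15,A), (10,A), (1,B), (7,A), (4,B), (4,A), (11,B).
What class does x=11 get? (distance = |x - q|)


Distances: |8-11|=3, |15-11|=4, |16-11|=5, |5-11|=6, |15-11|=4, |10-11|=1, |1-11|=10, |7-11|=4, |4-11|=7, |4-11|=7, |11-11|=0. 7 nearest: (11,B), (10,A), (8,B), (15,A), (7,A), (15,B), (16,A). Counts: {'B': 3, 'A': 4}. Majority class: A.

A


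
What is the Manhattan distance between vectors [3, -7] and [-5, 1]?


d = sum of absolute differences: |3--5|=8 + |-7-1|=8 = 16.

16


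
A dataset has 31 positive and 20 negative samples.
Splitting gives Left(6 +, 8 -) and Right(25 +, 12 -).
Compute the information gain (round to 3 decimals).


H(parent) = 0.9662. H(left) = 0.9852, H(right) = 0.9090. Weighted = (14/51)*0.9852 + (37/51)*0.9090 = 0.9299. IG = 0.9662 - 0.9299 = 0.0363, which rounds to 0.036.

0.036


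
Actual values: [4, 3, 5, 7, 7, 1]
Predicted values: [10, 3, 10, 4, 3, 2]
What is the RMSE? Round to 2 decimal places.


MSE = 14.5000. RMSE = sqrt(14.5000) = 3.81.

3.81


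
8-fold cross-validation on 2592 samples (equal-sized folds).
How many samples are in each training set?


Each validation fold has 2592/8 = 324 samples. Training set = 2592 - 324 = 2268.

2268


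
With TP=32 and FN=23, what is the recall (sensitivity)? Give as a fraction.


Recall = TP / (TP + FN) = 32 / 55 = 32/55.

32/55


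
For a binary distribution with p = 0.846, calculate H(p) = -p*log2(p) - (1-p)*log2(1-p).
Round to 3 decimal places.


H = -0.846*log2(0.846) - 0.154*log2(0.154) = 0.620.

0.620


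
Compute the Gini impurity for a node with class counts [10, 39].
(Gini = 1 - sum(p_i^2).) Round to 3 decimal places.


Total = 49. Proportions: 10/49, 39/49. sum(p_i^2) = 0.6751. Gini = 1 - 0.6751 = 0.3249, which rounds to 0.325.

0.325


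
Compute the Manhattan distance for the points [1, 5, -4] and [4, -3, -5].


d = sum of absolute differences: |1-4|=3 + |5--3|=8 + |-4--5|=1 = 12.

12


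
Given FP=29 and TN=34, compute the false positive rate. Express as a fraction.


FPR = FP / (FP + TN) = 29 / 63 = 29/63.

29/63


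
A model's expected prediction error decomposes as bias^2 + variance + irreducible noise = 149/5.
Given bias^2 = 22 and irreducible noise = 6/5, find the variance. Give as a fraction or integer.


Total error = bias^2 + variance + irreducible noise. So variance = 149/5 - 22 - 6/5 = 33/5.

33/5


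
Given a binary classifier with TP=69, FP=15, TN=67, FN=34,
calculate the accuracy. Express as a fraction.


Accuracy = (TP + TN) / (TP + TN + FP + FN) = (69 + 67) / 185 = 136/185.

136/185


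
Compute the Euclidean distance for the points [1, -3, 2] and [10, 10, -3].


d = sqrt(sum of squared differences). (1-10)^2=81, (-3-10)^2=169, (2--3)^2=25. Sum = 275.

sqrt(275)


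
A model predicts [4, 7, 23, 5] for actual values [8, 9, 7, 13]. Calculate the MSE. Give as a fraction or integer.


MSE = (1/4) * ((8-4)^2=16 + (9-7)^2=4 + (7-23)^2=256 + (13-5)^2=64). Sum = 340. MSE = 85.

85


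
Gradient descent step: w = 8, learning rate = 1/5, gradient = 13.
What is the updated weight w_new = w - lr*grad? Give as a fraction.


w_new = 8 - 1/5 * 13 = 8 - 13/5 = 27/5.

27/5


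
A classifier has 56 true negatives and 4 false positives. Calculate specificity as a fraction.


Specificity = TN / (TN + FP) = 56 / 60 = 14/15.

14/15


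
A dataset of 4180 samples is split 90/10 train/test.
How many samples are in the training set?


Test set = 4180 * 10% = 418. Training set = 4180 - 418 = 3762.

3762


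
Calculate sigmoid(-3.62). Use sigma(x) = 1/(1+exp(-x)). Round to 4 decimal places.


sigma(-3.62) = 1/(1+e^(3.62)) = 1/(1+37.337568) = 1/38.337568 = 0.0261.

0.0261


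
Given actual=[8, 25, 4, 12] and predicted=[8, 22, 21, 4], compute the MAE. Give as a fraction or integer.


MAE = (1/4) * (|8-8|=0 + |25-22|=3 + |4-21|=17 + |12-4|=8). Sum = 28. MAE = 7.

7


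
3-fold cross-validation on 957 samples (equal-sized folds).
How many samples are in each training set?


Each validation fold has 957/3 = 319 samples. Training set = 957 - 319 = 638.

638


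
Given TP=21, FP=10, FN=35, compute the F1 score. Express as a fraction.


Precision = 21/31 = 21/31. Recall = 21/56 = 3/8. F1 = 2*P*R/(P+R) = 14/29.

14/29


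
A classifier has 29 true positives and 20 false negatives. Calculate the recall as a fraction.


Recall = TP / (TP + FN) = 29 / 49 = 29/49.

29/49


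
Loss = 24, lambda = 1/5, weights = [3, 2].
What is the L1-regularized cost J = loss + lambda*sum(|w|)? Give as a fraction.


L1 norm = sum(|w|) = 5. J = 24 + 1/5 * 5 = 25.

25


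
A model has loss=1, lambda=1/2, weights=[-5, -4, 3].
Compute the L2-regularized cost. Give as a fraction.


L2 sq norm = sum(w^2) = 50. J = 1 + 1/2 * 50 = 26.

26


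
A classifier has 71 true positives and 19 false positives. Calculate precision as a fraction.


Precision = TP / (TP + FP) = 71 / 90 = 71/90.

71/90


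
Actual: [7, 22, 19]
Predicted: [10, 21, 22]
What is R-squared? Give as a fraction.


Mean(y) = 16. SS_res = 19. SS_tot = 126. R^2 = 1 - 19/(126) = 107/126.

107/126


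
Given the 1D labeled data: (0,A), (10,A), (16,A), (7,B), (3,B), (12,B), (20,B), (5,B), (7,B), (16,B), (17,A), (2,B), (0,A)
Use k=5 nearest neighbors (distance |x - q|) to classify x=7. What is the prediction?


Distances: |0-7|=7, |10-7|=3, |16-7|=9, |7-7|=0, |3-7|=4, |12-7|=5, |20-7|=13, |5-7|=2, |7-7|=0, |16-7|=9, |17-7|=10, |2-7|=5, |0-7|=7. 5 nearest: (7,B), (7,B), (5,B), (10,A), (3,B). Counts: {'B': 4, 'A': 1}. Majority class: B.

B


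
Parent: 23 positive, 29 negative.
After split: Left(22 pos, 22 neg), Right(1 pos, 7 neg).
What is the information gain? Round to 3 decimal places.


H(parent) = 0.9904. H(left) = 1.0000, H(right) = 0.5436. Weighted = (44/52)*1.0000 + (8/52)*0.5436 = 0.9298. IG = 0.9904 - 0.9298 = 0.0606, which rounds to 0.061.

0.061


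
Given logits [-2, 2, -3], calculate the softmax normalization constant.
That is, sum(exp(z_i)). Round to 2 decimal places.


Denom = e^-2=0.1353 + e^2=7.3891 + e^-3=0.0498. Sum = 7.5742, which rounds to 7.57.

7.57


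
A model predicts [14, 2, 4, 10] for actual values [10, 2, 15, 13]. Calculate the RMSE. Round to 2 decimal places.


MSE = 36.5000. RMSE = sqrt(36.5000) = 6.04.

6.04


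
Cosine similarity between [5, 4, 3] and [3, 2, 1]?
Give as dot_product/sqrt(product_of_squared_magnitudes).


dot = 26. |a|^2 = 50, |b|^2 = 14. cos = 26/sqrt(700).

26/sqrt(700)


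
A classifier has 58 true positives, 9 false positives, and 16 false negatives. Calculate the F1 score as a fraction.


Precision = 58/67 = 58/67. Recall = 58/74 = 29/37. F1 = 2*P*R/(P+R) = 116/141.

116/141


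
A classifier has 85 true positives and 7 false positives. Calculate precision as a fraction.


Precision = TP / (TP + FP) = 85 / 92 = 85/92.

85/92


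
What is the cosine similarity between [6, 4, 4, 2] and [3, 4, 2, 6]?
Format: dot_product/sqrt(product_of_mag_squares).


dot = 54. |a|^2 = 72, |b|^2 = 65. cos = 54/sqrt(4680).

54/sqrt(4680)


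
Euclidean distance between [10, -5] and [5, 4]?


d = sqrt(sum of squared differences). (10-5)^2=25, (-5-4)^2=81. Sum = 106.

sqrt(106)


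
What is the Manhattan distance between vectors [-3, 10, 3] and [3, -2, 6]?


d = sum of absolute differences: |-3-3|=6 + |10--2|=12 + |3-6|=3 = 21.

21


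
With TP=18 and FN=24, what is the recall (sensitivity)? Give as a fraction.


Recall = TP / (TP + FN) = 18 / 42 = 3/7.

3/7


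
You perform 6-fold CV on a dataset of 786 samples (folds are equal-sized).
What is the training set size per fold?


Each validation fold has 786/6 = 131 samples. Training set = 786 - 131 = 655.

655


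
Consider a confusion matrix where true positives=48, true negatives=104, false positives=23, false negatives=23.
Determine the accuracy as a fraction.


Accuracy = (TP + TN) / (TP + TN + FP + FN) = (48 + 104) / 198 = 76/99.

76/99


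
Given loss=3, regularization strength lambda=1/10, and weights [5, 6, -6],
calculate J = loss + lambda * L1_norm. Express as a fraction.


L1 norm = sum(|w|) = 17. J = 3 + 1/10 * 17 = 47/10.

47/10


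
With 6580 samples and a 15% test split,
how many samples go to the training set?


Test set = 6580 * 15% = 987. Training set = 6580 - 987 = 5593.

5593


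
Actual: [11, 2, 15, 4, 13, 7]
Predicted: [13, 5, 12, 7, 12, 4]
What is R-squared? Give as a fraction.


Mean(y) = 26/3. SS_res = 41. SS_tot = 400/3. R^2 = 1 - 41/(400/3) = 277/400.

277/400


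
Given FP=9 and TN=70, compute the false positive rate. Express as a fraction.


FPR = FP / (FP + TN) = 9 / 79 = 9/79.

9/79


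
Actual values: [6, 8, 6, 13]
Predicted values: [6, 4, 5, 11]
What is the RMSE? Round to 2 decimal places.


MSE = 5.2500. RMSE = sqrt(5.2500) = 2.29.

2.29


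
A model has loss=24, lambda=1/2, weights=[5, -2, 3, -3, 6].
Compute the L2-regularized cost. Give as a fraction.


L2 sq norm = sum(w^2) = 83. J = 24 + 1/2 * 83 = 131/2.

131/2


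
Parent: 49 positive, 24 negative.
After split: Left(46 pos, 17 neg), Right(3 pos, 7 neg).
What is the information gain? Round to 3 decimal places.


H(parent) = 0.9137. H(left) = 0.8412, H(right) = 0.8813. Weighted = (63/73)*0.8412 + (10/73)*0.8813 = 0.8467. IG = 0.9137 - 0.8467 = 0.0670, which rounds to 0.067.

0.067


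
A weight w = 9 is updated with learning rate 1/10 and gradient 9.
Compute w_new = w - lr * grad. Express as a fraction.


w_new = 9 - 1/10 * 9 = 9 - 9/10 = 81/10.

81/10


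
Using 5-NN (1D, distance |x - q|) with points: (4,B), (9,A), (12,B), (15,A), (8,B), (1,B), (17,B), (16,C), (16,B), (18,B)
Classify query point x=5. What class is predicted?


Distances: |4-5|=1, |9-5|=4, |12-5|=7, |15-5|=10, |8-5|=3, |1-5|=4, |17-5|=12, |16-5|=11, |16-5|=11, |18-5|=13. 5 nearest: (4,B), (8,B), (9,A), (1,B), (12,B). Counts: {'B': 4, 'A': 1}. Majority class: B.

B


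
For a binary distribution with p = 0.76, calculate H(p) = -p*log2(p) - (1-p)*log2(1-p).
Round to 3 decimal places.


H = -0.76*log2(0.76) - 0.24*log2(0.24) = 0.795.

0.795


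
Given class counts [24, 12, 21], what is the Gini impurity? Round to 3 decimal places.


Total = 57. Proportions: 24/57, 12/57, 21/57. sum(p_i^2) = 0.3573. Gini = 1 - 0.3573 = 0.6427, which rounds to 0.643.

0.643


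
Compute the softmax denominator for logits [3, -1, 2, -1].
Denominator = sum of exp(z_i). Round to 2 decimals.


Denom = e^3=20.0855 + e^-1=0.3679 + e^2=7.3891 + e^-1=0.3679. Sum = 28.2104, which rounds to 28.21.

28.21


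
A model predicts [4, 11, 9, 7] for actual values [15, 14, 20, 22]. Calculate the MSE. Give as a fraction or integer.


MSE = (1/4) * ((15-4)^2=121 + (14-11)^2=9 + (20-9)^2=121 + (22-7)^2=225). Sum = 476. MSE = 119.

119


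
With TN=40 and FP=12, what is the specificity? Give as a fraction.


Specificity = TN / (TN + FP) = 40 / 52 = 10/13.

10/13


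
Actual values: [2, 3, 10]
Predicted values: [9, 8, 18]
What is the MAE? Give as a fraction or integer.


MAE = (1/3) * (|2-9|=7 + |3-8|=5 + |10-18|=8). Sum = 20. MAE = 20/3.

20/3


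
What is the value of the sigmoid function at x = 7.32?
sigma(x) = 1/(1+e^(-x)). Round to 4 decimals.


sigma(7.32) = 1/(1+e^(-7.32)) = 1/(1+0.000662) = 1/1.000662 = 0.9993.

0.9993


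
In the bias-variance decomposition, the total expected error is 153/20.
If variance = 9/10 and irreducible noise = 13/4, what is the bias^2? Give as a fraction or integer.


Total error = bias^2 + variance + irreducible noise. So bias^2 = 153/20 - 9/10 - 13/4 = 7/2.

7/2


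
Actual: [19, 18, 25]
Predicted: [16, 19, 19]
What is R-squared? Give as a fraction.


Mean(y) = 62/3. SS_res = 46. SS_tot = 86/3. R^2 = 1 - 46/(86/3) = -26/43.

-26/43


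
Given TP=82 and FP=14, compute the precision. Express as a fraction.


Precision = TP / (TP + FP) = 82 / 96 = 41/48.

41/48
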